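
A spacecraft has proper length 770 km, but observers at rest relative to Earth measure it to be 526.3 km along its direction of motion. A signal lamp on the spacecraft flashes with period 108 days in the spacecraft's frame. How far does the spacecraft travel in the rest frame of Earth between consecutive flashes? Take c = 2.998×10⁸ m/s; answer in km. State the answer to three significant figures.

γ = L₀/L = 770/526.3 = 1.46304.
β = √(1 − 1/γ²) = 0.72994. Lab-frame period = γτ = 1.46304×108 days = 158.01 days. Distance = βc × γτ = 0.72994 × 2.998×10⁸ m/s × 13652064 s = 2.9876×10^15 m = 2.99×10^12 km.

2.99×10^12 km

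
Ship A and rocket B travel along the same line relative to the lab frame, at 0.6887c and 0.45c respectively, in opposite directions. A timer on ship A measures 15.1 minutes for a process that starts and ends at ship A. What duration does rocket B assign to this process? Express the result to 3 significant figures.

30.5 minutes

Transform ship A's velocity into rocket B's frame: (0.6887 + 0.45)/(1 + 0.6887·0.45) = 1.1387/1.309915, so the relative speed is 0.86929c.
γ for this relative speed: γ = 1/√(1 − 0.755665) = 2.0231.
The clock on ship A records proper time, so rocket B measures Δt = γΔτ = 2.0231 × 15.1 = 30.5 minutes.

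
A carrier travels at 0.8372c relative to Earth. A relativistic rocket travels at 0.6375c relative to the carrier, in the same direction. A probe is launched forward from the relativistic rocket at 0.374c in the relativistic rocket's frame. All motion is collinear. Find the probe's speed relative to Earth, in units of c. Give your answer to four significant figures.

Compose velocities in two stages. Stage 1 (into S'): u₁ = (0.374+0.6375)/(1+0.374×0.6375) = 0.81676.
Stage 2 (into S): u = (0.81676+0.8372)/(1+0.81676×0.8372) = 0.98228, so the speed is 0.9823c.

0.9823c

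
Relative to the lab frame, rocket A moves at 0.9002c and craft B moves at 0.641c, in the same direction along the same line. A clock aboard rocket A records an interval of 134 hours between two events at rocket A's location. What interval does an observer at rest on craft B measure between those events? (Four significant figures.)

169.6 hours

Speed of rocket A in craft B's frame: u = (v_A − v_B)/(1 − v_A v_B/c²) = (0.9002 − 0.641)/(1 − 0.9002×0.641) = 0.2592/0.4229718 = 0.61281; |u| = 0.61281c.
γ for this relative speed: γ = 1/√(1 − 0.375536) = 1.2655.
The clock on rocket A records proper time, so craft B measures Δt = γΔτ = 1.2655 × 134 = 169.6 hours.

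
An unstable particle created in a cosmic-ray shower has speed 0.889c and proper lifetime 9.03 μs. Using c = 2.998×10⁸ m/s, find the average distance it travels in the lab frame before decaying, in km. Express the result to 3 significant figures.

Lorentz factor: γ = (1 − 0.790321)^(−1/2) = 2.1838.
Lab-frame lifetime: Δt = γτ = 2.1838 × 9.03 μs = 19.72 μs.
Distance: d = vΔt = 0.889 × 2.998×10⁸ m/s × 1.9720×10^-5 s = 5260 m = 5.26 km.

5.26 km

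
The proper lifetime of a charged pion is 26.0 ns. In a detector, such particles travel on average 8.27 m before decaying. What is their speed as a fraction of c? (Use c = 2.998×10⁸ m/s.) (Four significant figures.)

0.7277c

d = βγcτ ⇒ βγ = d/(cτ) = 8.270 m / (7.7948 m) = 1.061.
β = (βγ)/√(1+(βγ)²) = 1.061/√2.12572 = 0.7277.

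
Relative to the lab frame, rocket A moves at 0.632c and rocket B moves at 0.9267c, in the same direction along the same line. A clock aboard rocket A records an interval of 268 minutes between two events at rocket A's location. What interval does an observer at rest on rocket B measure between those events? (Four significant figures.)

381.3 minutes

Speed of rocket A in rocket B's frame: u = (v_A − v_B)/(1 − v_A v_B/c²) = (0.632 − 0.9267)/(1 − 0.632×0.9267) = −0.2947/0.4143256 = −0.71128; |u| = 0.71128c.
γ for this relative speed: γ = 1/√(1 − 0.505919) = 1.4227.
Rocket A's interval is proper; time dilation gives Δt_B = γΔτ = 1.4227 × 268 minutes = 381.3 minutes.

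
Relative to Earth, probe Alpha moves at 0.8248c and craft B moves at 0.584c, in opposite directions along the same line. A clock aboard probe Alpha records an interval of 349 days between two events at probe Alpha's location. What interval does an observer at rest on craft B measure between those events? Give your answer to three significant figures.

The velocity of probe Alpha relative to craft B is (0.8248 + 0.584)c / (1 + 0.8248×0.584) = 0.95081c; relative speed 0.95081c.
γ for this relative speed: γ = 1/√(1 − 0.90404) = 3.2282.
Probe Alpha's interval is proper; time dilation gives Δt_B = γΔτ = 3.2282 × 349 days = 1130 days.

1130 days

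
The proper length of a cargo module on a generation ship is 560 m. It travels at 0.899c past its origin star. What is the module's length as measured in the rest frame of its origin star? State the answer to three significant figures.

γ = 1/√(1 − β²) = 1/√(1 − 0.808201) = 1/√0.191799 = 1/0.437949 = 2.2834.
Along the direction of motion the measured length is L₀/γ = 560/2.2834 = 245 m.

245 m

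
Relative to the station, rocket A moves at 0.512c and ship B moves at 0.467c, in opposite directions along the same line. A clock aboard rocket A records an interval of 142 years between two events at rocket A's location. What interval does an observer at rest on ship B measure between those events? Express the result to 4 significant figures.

231.6 years

Transform rocket A's velocity into ship B's frame: (0.512 + 0.467)/(1 + 0.512·0.467) = 0.979/1.239104, so the relative speed is 0.79009c.
γ for this relative speed: γ = 1/√(1 − 0.624242) = 1.6313.
The clock on rocket A records proper time, so ship B measures Δt = γΔτ = 1.6313 × 142 = 231.6 years.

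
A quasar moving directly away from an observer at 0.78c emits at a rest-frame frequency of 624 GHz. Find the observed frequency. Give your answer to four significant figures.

Relativistic Doppler (source moving away): f_obs = f_src · √((1−β)/(1+β)).
With β = 0.78: factor = √(0.22/1.78) = 0.35156.
f_obs = 624 × 0.35156 = 219.4 GHz.

219.4 GHz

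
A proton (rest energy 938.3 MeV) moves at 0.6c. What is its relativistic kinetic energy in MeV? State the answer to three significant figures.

γ = 1/√(1 − β²) = 1/√(1 − 0.36) = 1/√0.64 = 1/0.8 = 1.25.
Kinetic energy: K = (γ − 1)mc² = (1.25 − 1) × 938.3 MeV = 0.25 × 938.3 = 235 MeV.

235 MeV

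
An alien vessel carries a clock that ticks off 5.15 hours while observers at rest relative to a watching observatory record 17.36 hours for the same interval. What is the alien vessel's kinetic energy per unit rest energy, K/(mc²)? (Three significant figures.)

2.37

The time-dilation ratio gives γ = 17.36/5.15 = 3.37087.
K/(mc²) = γ − 1 = 3.37087 − 1 = 2.37.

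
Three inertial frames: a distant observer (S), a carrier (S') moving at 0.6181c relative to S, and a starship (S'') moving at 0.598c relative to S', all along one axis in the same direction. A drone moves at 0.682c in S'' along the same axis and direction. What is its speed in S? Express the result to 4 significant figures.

0.9778c

Apply u = (u'+v)/(1+u'v) twice. Drone in the carrier frame: (0.682+0.598)/(1+0.682·0.598) = 1.28/1.407836 = 0.9092c.
That velocity, transformed to the rest frame of a distant observer: (0.9092+0.6181)/(1+0.9092·0.6181) = 1.5273/1.56197652 = 0.9778c.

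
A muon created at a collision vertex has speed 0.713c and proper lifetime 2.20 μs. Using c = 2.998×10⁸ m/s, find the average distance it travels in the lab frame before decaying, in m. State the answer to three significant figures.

β² = 0.508369, so γ = 1/√0.491631 = 1.4262.
Lab-frame lifetime: Δt = γτ = 1.4262 × 2.20 μs = 3.1376 μs.
Distance: d = vΔt = 0.713 × 2.998×10⁸ m/s × 3.1376×10^-6 s = 671 m.

671 m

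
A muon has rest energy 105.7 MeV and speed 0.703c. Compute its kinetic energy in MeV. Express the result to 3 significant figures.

With β = 0.703, γ = 1/√(1 − 0.703²) = 1/√0.505791 = 1.40609.
Kinetic energy: K = (γ − 1)mc² = (1.40609 − 1) × 105.7 MeV = 0.40609 × 105.7 = 42.9 MeV.

42.9 MeV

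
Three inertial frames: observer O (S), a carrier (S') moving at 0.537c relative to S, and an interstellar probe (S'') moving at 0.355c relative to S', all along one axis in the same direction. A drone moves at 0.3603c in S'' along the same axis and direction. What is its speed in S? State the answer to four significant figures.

Compose velocities in two stages. Stage 1 (into S'): u₁ = (0.3603+0.355)/(1+0.3603×0.355) = 0.63418.
Stage 2 (into S): u = (0.63418+0.537)/(1+0.63418×0.537) = 0.87365, so the speed is 0.8737c.

0.8737c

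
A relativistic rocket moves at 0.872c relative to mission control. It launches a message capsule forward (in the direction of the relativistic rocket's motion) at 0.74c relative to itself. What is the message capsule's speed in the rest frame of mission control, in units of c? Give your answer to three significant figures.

0.980c

Relativistic velocity addition: u = (u' + v)/(1 + u'v/c²), with u' = 0.74c and v = 0.872c.
Numerator: 0.74 + 0.872 = 1.612. Denominator: 1 + (0.74)(0.872) = 1.64528.
u = 1.612/1.64528 = 0.97977, so the speed is 0.980c.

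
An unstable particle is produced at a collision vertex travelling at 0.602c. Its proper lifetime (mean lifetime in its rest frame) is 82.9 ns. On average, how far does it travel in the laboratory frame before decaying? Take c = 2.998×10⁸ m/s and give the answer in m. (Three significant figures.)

18.7 m

γ = 1/√(1 − β²) = 1/√(1 − 0.362404) = 1/√0.637596 = 1/0.798496 = 1.2524.
Lab-frame lifetime: Δt = γτ = 1.2524 × 82.9 ns = 103.82 ns.
Distance: d = vΔt = 0.602 × 2.998×10⁸ m/s × 1.0382×10^-7 s = 18.7 m.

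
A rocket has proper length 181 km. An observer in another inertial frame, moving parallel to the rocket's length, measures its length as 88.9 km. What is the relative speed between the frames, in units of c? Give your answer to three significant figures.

0.871c

Length contraction gives γ = L₀/L = 181/88.9 = 2.036.
β = √(1 − 1/γ²) = √0.758763 = 0.871.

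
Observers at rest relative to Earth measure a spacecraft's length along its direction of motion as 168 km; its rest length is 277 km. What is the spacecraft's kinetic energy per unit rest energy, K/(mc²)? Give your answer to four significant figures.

γ = L₀/L = 277/168 = 1.64881.
K/(mc²) = γ − 1 = 1.64881 − 1 = 0.6488.

0.6488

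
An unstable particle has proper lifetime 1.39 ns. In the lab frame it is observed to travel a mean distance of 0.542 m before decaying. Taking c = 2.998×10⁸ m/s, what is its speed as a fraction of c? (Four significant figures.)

0.7928c

Let x = d/(cτ) = 0.5420 m / (2.998×10⁸ m/s × 1.390×10^-9 s) = 1.3006. Since d = βγcτ, x = βγ = β/√(1−β²).
Solving: β² = x²/(1+x²) = 1.69156/2.69156 = 0.628468, so β = 0.7928.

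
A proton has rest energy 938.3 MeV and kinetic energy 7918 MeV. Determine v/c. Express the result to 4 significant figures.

0.9944

γ = 1 + K/(mc²) = 1 + 7918/938.3 = 9.4387.
β = √(1 − 1/γ²) = √(1 − 0.0112247) = √0.9887753 = 0.9944.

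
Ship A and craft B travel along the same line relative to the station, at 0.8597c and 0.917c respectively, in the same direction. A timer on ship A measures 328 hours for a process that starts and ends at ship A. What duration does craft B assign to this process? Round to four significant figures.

Transform ship A's velocity into craft B's frame: (0.8597 − 0.917)/(1 − 0.8597·0.917) = −0.0573/0.2116551, so the relative speed is 0.27072c.
At |u| = 0.27072c, γ = (1 − 0.0732893)^(−1/2) = 1.0388.
Ship A's interval is proper; time dilation gives Δt_B = γΔτ = 1.0388 × 328 hours = 340.7 hours.

340.7 hours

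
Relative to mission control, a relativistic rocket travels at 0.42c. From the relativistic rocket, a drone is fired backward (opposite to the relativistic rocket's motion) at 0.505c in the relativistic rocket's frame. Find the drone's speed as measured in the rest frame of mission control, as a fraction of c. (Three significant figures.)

0.108c

In units of c, u = (u' + v)/(1 + u'v) with u' = −0.505 and v = 0.42.
Numerator: −0.505 + 0.42 = −0.085. Denominator: 1 + (−0.505)(0.42) = 0.7879.
u = −0.085/0.7879 = −0.10788, so the speed is 0.108c.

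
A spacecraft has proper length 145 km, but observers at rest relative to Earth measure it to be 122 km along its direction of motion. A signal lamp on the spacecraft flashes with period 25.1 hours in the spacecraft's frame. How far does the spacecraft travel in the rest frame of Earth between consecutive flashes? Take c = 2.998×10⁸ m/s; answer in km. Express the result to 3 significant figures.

1.74×10^10 km

From L = L₀/γ: γ = 145/122 = 1.18852.
β = √(1 − 1/γ²) = 0.54044. Lab-frame period = γτ = 1.18852×25.1 hours = 29.832 hours. Distance = βc × γτ = 0.54044 × 2.998×10⁸ m/s × 107395.2 s = 1.7401×10^13 m = 1.74×10^10 km.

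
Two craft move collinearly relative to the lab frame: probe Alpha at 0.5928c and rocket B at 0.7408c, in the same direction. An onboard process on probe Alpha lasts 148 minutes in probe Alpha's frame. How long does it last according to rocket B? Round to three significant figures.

153 minutes

Transform probe Alpha's velocity into rocket B's frame: (0.5928 − 0.7408)/(1 − 0.5928·0.7408) = −0.148/0.56085376, so the relative speed is 0.26388c.
At |u| = 0.26388c, γ = (1 − 0.0696327)^(−1/2) = 1.0367.
Probe Alpha's interval is proper; time dilation gives Δt_B = γΔτ = 1.0367 × 148 minutes = 153 minutes.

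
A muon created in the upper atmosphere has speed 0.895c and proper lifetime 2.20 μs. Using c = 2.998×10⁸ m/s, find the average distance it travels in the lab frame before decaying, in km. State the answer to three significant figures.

1.32 km

Lorentz factor: γ = (1 − 0.801025)^(−1/2) = 2.2418.
Lab-frame lifetime: Δt = γτ = 2.2418 × 2.20 μs = 4.932 μs.
Distance: d = vΔt = 0.895 × 2.998×10⁸ m/s × 4.9320×10^-6 s = 1320 m = 1.32 km.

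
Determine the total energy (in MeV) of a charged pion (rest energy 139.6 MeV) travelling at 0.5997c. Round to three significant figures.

With β = 0.5997, γ = 1/√(1 − 0.5997²) = 1/√0.64035991 = 1.2496.
Total energy: E = γmc² = 1.2496 × 139.6 MeV = 174 MeV.

174 MeV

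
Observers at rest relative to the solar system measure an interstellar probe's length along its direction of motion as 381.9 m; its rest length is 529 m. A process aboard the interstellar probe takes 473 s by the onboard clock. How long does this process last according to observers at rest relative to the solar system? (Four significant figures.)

γ = L₀/L = 529/381.9 = 1.38518.
The same γ dilates the second interval: 1.38518 × 473 s = 655.2 s.

655.2 s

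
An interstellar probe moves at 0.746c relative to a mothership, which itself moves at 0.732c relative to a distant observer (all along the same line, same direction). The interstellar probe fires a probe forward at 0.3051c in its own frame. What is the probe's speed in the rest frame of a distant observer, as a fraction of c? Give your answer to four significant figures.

0.9763c

First combine the probe and interstellar probe (S''→S'): u₁ = (0.3051 + 0.746)/(1 + 0.3051×0.746) = 1.0511/1.2276046 = 0.85622.
Then combine with the mothership (S'→S): u = (0.85622 + 0.732)/(1 + 0.85622×0.732) = 1.58822/1.62675304 = 0.97631.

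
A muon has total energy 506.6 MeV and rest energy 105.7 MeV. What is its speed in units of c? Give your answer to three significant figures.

0.978c

Total energy E = γmc² gives γ = 506.6/105.7 = 4.7928.
Hence β = √(1 − 1/γ²) = √(1 − 0.0435333) = √0.9564667 = 0.978.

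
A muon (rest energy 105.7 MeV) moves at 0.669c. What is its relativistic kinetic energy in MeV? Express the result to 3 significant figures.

36.5 MeV

β² = 0.447561, so γ = 1/√0.552439 = 1.34542.
Kinetic energy: K = (γ − 1)mc² = (1.34542 − 1) × 105.7 MeV = 0.34542 × 105.7 = 36.5 MeV.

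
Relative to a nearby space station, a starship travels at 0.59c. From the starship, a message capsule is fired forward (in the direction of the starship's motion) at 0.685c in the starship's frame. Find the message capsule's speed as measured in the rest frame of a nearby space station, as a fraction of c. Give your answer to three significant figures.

0.908c

Relativistic velocity addition: u = (u' + v)/(1 + u'v/c²), with u' = 0.685c and v = 0.59c.
Numerator: 0.685 + 0.59 = 1.275. Denominator: 1 + (0.685)(0.59) = 1.40415.
u = 1.275/1.40415 = 0.90802, so the speed is 0.908c.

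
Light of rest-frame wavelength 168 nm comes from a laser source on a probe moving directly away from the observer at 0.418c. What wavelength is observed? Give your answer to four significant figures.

Relativistic Doppler for wavelength: λ_obs = λ_src · √((1+β)/(1−β)).
With β = 0.418: factor = √(1.418/0.582) = 1.5609.
λ_obs = 168 × 1.5609 = 262.2 nm.

262.2 nm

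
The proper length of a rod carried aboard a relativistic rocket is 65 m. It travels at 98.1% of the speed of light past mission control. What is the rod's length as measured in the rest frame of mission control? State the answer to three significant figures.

γ = 1/√(1 − β²) = 1/√(1 − 0.962361) = 1/√0.037639 = 1/0.194008 = 5.1544.
Length contraction: L = L₀/γ = 65/5.1544 = 12.6 m.

12.6 m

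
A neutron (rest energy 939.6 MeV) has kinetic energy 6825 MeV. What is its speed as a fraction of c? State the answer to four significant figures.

K = (γ−1)mc², so γ = 1 + 6825/939.6 = 8.2637.
Then v/c = √(1 − γ⁻²) = √(1 − 0.0146437) = √0.9853563 = 0.9927.

0.9927c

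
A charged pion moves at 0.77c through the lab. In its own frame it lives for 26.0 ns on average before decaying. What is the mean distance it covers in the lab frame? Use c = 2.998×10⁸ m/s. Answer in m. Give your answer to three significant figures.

9.41 m

Lorentz factor: γ = (1 − 0.5929)^(−1/2) = 1.5673.
Lab-frame lifetime: Δt = γτ = 1.5673 × 26.0 ns = 40.75 ns.
Distance: d = vΔt = 0.77 × 2.998×10⁸ m/s × 4.0750×10^-8 s = 9.41 m.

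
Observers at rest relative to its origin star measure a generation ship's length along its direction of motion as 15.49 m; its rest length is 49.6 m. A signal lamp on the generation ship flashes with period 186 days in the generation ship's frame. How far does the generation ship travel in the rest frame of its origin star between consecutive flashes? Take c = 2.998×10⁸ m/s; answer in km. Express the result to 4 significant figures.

1.466×10^13 km

Length contraction gives γ = L₀/L = 49.6/15.49 = 3.20207.
β = √(1 − 1/γ²) = 0.94998. Lab-frame period = γτ = 3.20207×186 days = 595.59 days. Distance = βc × γτ = 0.94998 × 2.998×10⁸ m/s × 51458976 s = 1.4656×10^16 m = 1.466×10^13 km.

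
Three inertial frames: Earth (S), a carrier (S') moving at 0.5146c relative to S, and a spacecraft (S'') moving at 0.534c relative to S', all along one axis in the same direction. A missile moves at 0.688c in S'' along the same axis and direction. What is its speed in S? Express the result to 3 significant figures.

0.965c

Apply u = (u'+v)/(1+u'v) twice. Missile in the carrier frame: (0.688+0.534)/(1+0.688·0.534) = 1.222/1.367392 = 0.89367c.
That velocity, transformed to the rest frame of Earth: (0.89367+0.5146)/(1+0.89367·0.5146) = 1.40827/1.459882582 = 0.96465c.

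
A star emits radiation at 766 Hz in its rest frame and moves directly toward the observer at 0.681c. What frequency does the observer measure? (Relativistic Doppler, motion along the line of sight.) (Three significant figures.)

1760 Hz

Relativistic Doppler (source moving toward): f_obs = f_src · √((1+β)/(1−β)).
With β = 0.681: factor = √(1.681/0.319) = 2.2956.
f_obs = 766 × 2.2956 = 1760 Hz.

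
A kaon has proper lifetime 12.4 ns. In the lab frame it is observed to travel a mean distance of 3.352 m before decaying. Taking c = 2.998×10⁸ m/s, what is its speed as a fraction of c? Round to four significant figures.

Let x = d/(cτ) = 3.352 m / (2.998×10⁸ m/s × 1.240×10^-8 s) = 0.90168. Since d = βγcτ, x = βγ = β/√(1−β²).
Solving: β² = x²/(1+x²) = 0.813027/1.813027 = 0.448436, so β = 0.6697.

0.6697c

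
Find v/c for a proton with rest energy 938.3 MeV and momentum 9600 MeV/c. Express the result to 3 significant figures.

0.995

βγ = pc/(mc²) = 9600/938.3 = 10.231.
Since γ² = 1 + (βγ)² = 105.673, γ = √105.673 = 10.2797, and β = (βγ)/γ = 10.231/10.2797 = 0.995.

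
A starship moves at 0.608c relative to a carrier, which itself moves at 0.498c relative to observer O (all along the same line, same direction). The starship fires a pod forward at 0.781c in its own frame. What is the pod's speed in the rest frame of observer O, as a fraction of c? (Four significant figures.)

Apply u = (u'+v)/(1+u'v) twice. Pod in the carrier frame: (0.781+0.608)/(1+0.781·0.608) = 1.389/1.474848 = 0.94179c.
That velocity, transformed to the rest frame of observer O: (0.94179+0.498)/(1+0.94179·0.498) = 1.43979/1.46901142 = 0.98011c.

0.9801c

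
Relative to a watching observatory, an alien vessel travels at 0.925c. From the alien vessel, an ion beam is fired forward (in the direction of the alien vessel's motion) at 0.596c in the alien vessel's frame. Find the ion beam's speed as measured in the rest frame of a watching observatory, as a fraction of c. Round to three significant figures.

Relativistic velocity addition: u = (u' + v)/(1 + u'v/c²), with u' = 0.596c and v = 0.925c.
Numerator: 0.596 + 0.925 = 1.521. Denominator: 1 + (0.596)(0.925) = 1.5513.
u = 1.521/1.5513 = 0.98047, so the speed is 0.980c.

0.980c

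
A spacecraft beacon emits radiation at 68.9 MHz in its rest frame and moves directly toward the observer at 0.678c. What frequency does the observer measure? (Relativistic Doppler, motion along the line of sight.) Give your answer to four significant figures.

Relativistic Doppler (source moving toward): f_obs = f_src · √((1+β)/(1−β)).
With β = 0.678: factor = √(1.678/0.322) = 2.2828.
f_obs = 68.9 × 2.2828 = 157.3 MHz.

157.3 MHz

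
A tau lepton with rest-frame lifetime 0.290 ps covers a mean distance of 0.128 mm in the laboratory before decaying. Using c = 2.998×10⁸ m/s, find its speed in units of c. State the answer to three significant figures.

Lab distance = (lab lifetime)·v = γτ·βc, so βγ = d/(cτ) = 1.280×10^-4/(2.998×10⁸ × 2.900×10^-13) = 1.4722.
With βγ = 1.4722: γ² = 1 + (βγ)² = 3.16737, and β = (βγ)/γ = 1.4722/1.77971 = 0.827.

0.827c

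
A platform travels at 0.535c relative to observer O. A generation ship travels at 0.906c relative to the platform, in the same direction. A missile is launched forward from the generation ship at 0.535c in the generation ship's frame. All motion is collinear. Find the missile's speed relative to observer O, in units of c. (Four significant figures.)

Compose velocities in two stages. Stage 1 (into S'): u₁ = (0.535+0.906)/(1+0.535×0.906) = 0.97056.
Stage 2 (into S): u = (0.97056+0.535)/(1+0.97056×0.535) = 0.99099, so the speed is 0.9910c.

0.9910c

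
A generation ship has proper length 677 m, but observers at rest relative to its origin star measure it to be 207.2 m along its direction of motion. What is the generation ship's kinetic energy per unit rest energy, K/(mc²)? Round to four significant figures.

Length contraction gives γ = L₀/L = 677/207.2 = 3.26737.
K/(mc²) = γ − 1 = 3.26737 − 1 = 2.267.

2.267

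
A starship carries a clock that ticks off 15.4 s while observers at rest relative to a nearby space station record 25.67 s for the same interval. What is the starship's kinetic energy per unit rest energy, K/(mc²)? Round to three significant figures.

0.667

γ = Δt/Δτ = 25.67/15.4 = 1.66688.
Since K = (γ−1)mc², K/(mc²) = 1.66688 − 1 = 0.667.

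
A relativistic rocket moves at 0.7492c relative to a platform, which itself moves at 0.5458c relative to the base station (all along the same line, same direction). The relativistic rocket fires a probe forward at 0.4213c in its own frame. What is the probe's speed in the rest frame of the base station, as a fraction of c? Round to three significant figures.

0.966c

Apply u = (u'+v)/(1+u'v) twice. Probe in the platform frame: (0.4213+0.7492)/(1+0.4213·0.7492) = 1.1705/1.31563796 = 0.88968c.
That velocity, transformed to the rest frame of the base station: (0.88968+0.5458)/(1+0.88968·0.5458) = 1.43548/1.485587344 = 0.96627c.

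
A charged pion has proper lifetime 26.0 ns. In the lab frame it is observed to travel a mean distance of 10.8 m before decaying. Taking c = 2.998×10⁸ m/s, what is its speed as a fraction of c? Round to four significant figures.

Let x = d/(cτ) = 10.80 m / (2.998×10⁸ m/s × 2.600×10^-8 s) = 1.3855. Since d = βγcτ, x = βγ = β/√(1−β²).
Solving: β² = x²/(1+x²) = 1.91961/2.91961 = 0.657489, so β = 0.8109.

0.8109c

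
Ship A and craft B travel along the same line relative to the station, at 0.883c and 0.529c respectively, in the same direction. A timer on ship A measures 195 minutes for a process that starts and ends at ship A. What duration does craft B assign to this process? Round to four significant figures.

The velocity of ship A relative to craft B is (0.883 − 0.529)c / (1 − 0.883×0.529) = 0.6643c; relative speed 0.6643c.
γ for this relative speed: γ = 1/√(1 − 0.441294) = 1.3379.
The clock on ship A records proper time, so craft B measures Δt = γΔτ = 1.3379 × 195 = 260.9 minutes.

260.9 minutes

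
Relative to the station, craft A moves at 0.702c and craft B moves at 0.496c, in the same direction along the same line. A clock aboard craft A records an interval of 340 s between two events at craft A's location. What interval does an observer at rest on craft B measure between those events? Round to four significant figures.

358.4 s

Transform craft A's velocity into craft B's frame: (0.702 − 0.496)/(1 − 0.702·0.496) = 0.206/0.651808, so the relative speed is 0.31604c.
At |u| = 0.31604c, γ = (1 − 0.0998813)^(−1/2) = 1.054.
Craft A's interval is proper; time dilation gives Δt_B = γΔτ = 1.054 × 340 s = 358.4 s.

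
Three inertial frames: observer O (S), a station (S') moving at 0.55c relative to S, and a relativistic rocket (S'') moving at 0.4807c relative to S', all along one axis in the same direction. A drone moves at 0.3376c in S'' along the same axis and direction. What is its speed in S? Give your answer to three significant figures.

First combine the drone and relativistic rocket (S''→S'): u₁ = (0.3376 + 0.4807)/(1 + 0.3376×0.4807) = 0.8183/1.16228432 = 0.70404.
Then combine with the station (S'→S): u = (0.70404 + 0.55)/(1 + 0.70404×0.55) = 1.25404/1.387222 = 0.90399.

0.904c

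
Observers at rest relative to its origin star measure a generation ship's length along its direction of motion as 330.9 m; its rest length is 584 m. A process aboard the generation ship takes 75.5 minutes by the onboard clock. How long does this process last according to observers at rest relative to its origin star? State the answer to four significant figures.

γ = L₀/L = 584/330.9 = 1.76488.
Δt = γΔτ = 1.76488 × 75.5 = 133.2 minutes.

133.2 minutes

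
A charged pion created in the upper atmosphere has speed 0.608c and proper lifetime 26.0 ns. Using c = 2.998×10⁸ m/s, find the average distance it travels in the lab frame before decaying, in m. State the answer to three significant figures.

γ = 1/√(1 − β²) = 1/√(1 − 0.369664) = 1/√0.630336 = 1/0.793937 = 1.2595.
Lab-frame lifetime: Δt = γτ = 1.2595 × 26.0 ns = 32.747 ns.
Distance: d = vΔt = 0.608 × 2.998×10⁸ m/s × 3.2747×10^-8 s = 5.97 m.

5.97 m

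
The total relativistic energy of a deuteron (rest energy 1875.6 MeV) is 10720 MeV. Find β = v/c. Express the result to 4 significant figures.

γ = E/(mc²) = 10720/1875.6 = 5.7155.
β = √(1 − 1/γ²) = √(1 − 0.030612) = √0.969388 = 0.9846.

0.9846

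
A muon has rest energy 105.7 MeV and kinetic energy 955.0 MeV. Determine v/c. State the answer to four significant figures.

γ = 1 + K/(mc²) = 1 + 955.0/105.7 = 10.035.
β = √(1 − 1/γ²) = √(1 − 0.00993037) = √0.99006963 = 0.9950.

0.9950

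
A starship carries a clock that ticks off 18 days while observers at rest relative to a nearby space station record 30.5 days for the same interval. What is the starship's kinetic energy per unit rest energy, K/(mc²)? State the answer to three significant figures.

0.694

The time-dilation ratio gives γ = 30.5/18 = 1.69444.
Since K = (γ−1)mc², K/(mc²) = 1.69444 − 1 = 0.694.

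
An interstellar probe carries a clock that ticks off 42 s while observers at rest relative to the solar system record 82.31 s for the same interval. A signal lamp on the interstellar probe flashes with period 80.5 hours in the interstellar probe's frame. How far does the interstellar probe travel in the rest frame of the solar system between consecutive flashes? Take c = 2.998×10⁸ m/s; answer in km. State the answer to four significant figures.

The time-dilation ratio gives γ = 82.31/42 = 1.95976.
β = √(1 − 1/γ²) = 0.86002. Lab-frame period = γτ = 1.95976×80.5 hours = 157.76 hours. Distance = βc × γτ = 0.86002 × 2.998×10⁸ m/s × 567936 s = 1.4643×10^14 m = 1.464×10^11 km.

1.464×10^11 km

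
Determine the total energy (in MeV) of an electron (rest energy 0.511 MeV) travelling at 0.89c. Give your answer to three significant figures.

Lorentz factor: γ = (1 − 0.7921)^(−1/2) = 2.1932.
Total energy: E = γmc² = 2.1932 × 0.511 MeV = 1.12 MeV.

1.12 MeV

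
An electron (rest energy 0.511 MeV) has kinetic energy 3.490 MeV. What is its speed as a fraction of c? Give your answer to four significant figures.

0.9918c

K = (γ−1)mc², so γ = 1 + 3.490/0.511 = 7.8297.
Then v/c = √(1 − γ⁻²) = √(1 − 0.0163121) = √0.9836879 = 0.9918.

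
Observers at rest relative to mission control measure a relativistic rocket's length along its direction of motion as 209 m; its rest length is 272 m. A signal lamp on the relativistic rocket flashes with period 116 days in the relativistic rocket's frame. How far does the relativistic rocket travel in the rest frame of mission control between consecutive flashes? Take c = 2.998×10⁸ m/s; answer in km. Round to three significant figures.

2.50×10^12 km

Length contraction gives γ = L₀/L = 272/209 = 1.30144.
β = √(1 − 1/γ²) = 0.63999. Lab-frame period = γτ = 1.30144×116 days = 150.97 days. Distance = βc × γτ = 0.63999 × 2.998×10⁸ m/s × 13043808 s = 2.5027×10^15 m = 2.50×10^12 km.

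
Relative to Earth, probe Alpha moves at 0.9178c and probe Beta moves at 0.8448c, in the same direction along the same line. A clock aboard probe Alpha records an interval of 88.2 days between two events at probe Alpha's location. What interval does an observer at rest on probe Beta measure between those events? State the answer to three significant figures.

93.3 days

The velocity of probe Alpha relative to probe Beta is (0.9178 − 0.8448)c / (1 − 0.9178×0.8448) = 0.32496c; relative speed 0.32496c.
γ for this relative speed: γ = 1/√(1 − 0.105599) = 1.0574.
The clock on probe Alpha records proper time, so probe Beta measures Δt = γΔτ = 1.0574 × 88.2 = 93.3 days.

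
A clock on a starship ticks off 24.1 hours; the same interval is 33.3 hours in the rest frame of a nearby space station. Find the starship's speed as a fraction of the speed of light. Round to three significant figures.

γ = Δt/Δτ = 33.3/24.1 = 1.3817.
β = √(1 − 1/γ²) = √(1 − 0.523808) = √0.476192 = 0.690.

0.690c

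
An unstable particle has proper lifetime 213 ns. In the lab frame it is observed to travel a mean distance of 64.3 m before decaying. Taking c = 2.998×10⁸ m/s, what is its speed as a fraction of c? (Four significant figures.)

Let x = d/(cτ) = 64.30 m / (2.998×10⁸ m/s × 2.130×10^-7 s) = 1.0069. Since d = βγcτ, x = βγ = β/√(1−β²).
Solving: β² = x²/(1+x²) = 1.01385/2.01385 = 0.503439, so β = 0.7095.

0.7095c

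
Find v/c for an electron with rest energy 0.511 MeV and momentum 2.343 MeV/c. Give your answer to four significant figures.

pc/(mc²) = 2.343/0.511 = 4.5851 = βγ = β/√(1−β²).
So β² = x²/(1 + x²) with x = 4.5851: x² = 21.0231, β² = 21.0231/22.0231 = 0.954593, β = 0.9770.

0.9770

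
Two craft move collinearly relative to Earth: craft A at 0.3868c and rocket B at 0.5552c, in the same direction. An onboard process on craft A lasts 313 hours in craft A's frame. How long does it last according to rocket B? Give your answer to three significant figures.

320 hours

The velocity of craft A relative to rocket B is (0.3868 − 0.5552)c / (1 − 0.3868×0.5552) = −0.21445c; relative speed 0.21445c.
γ for this relative speed: γ = 1/√(1 − 0.0459888) = 1.0238.
The clock on craft A records proper time, so rocket B measures Δt = γΔτ = 1.0238 × 313 = 320 hours.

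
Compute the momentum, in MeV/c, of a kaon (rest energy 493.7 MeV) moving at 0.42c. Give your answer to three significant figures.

228 MeV/c

With β = 0.42, γ = 1/√(1 − 0.42²) = 1/√0.8236 = 1.1019.
Momentum: p = γβ·mc = 1.1019 × 0.42 × 493.7 MeV/c = 228 MeV/c.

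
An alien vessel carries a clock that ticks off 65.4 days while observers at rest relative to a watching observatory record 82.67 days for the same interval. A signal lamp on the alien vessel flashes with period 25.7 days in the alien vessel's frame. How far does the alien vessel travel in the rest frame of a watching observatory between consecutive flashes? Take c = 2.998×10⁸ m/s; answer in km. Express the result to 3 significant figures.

From Δt = γΔτ: γ = 82.67/65.4 = 1.26407.
β = √(1 − 1/γ²) = 0.61169. Lab-frame period = γτ = 1.26407×25.7 days = 32.487 days. Distance = βc × γτ = 0.61169 × 2.998×10⁸ m/s × 2806876.8 s = 5.1474×10^14 m = 5.15×10^11 km.

5.15×10^11 km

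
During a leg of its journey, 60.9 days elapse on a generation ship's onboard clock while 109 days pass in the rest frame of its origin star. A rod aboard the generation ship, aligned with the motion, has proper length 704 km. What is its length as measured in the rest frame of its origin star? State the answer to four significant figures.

The time-dilation ratio gives γ = 109/60.9 = 1.78982.
L = L₀/γ = 704/1.78982 = 393.3 km.

393.3 km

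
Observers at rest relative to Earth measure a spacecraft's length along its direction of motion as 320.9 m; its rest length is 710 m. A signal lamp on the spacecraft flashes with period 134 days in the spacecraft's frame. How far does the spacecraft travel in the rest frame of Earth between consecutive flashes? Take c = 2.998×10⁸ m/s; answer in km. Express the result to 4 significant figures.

Length contraction gives γ = L₀/L = 710/320.9 = 2.21253.
β = √(1 − 1/γ²) = 0.89203. Lab-frame period = γτ = 2.21253×134 days = 296.48 days. Distance = βc × γτ = 0.89203 × 2.998×10⁸ m/s × 25615872 s = 6.8505×10^15 m = 6.850×10^12 km.

6.850×10^12 km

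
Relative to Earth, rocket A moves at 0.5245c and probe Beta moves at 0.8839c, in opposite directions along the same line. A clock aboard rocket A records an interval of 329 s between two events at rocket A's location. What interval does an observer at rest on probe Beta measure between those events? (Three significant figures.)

1210 s

The velocity of rocket A relative to probe Beta is (0.5245 + 0.8839)c / (1 + 0.5245×0.8839) = 0.96228c; relative speed 0.96228c.
γ for this relative speed: γ = 1/√(1 − 0.925983) = 3.6757.
Rocket A's interval is proper; time dilation gives Δt_B = γΔτ = 3.6757 × 329 s = 1210 s.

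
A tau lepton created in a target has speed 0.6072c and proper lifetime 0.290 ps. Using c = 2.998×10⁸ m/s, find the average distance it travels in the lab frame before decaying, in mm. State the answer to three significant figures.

γ = 1/√(1 − β²) = 1/√(1 − 0.36869184) = 1/√0.63130816 = 1/0.794549 = 1.2586.
Lab-frame lifetime: Δt = γτ = 1.2586 × 0.290 ps = 0.36499 ps.
Distance: d = vΔt = 0.6072 × 2.998×10⁸ m/s × 3.6499×10^-13 s = 6.64×10^-5 m = 0.0664 mm.

0.0664 mm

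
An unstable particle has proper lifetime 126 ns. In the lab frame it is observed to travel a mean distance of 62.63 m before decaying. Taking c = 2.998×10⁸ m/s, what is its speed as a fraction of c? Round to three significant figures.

0.856c

d = βγcτ ⇒ βγ = d/(cτ) = 62.63 m / (37.7748 m) = 1.658.
β = (βγ)/√(1+(βγ)²) = 1.658/√3.74896 = 0.856.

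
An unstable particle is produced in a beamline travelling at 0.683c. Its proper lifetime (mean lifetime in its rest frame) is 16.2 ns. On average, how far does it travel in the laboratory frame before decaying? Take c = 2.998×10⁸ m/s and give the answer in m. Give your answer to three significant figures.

Lorentz factor: γ = (1 − 0.466489)^(−1/2) = 1.3691.
Lab-frame lifetime: Δt = γτ = 1.3691 × 16.2 ns = 22.179 ns.
Distance: d = vΔt = 0.683 × 2.998×10⁸ m/s × 2.2179×10^-8 s = 4.54 m.

4.54 m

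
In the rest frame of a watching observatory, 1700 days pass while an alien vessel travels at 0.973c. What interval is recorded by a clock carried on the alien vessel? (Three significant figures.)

β² = 0.946729, so γ = 1/√0.053271 = 4.3327.
The alien vessel's clock runs slow as seen from a watching observatory, so Δτ = Δt/γ = 1700/4.3327 = 392 days.

392 days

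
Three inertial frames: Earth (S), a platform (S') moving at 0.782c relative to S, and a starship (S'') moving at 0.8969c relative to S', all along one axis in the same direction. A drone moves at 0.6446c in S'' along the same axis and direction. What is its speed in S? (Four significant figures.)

Compose velocities in two stages. Stage 1 (into S'): u₁ = (0.6446+0.8969)/(1+0.6446×0.8969) = 0.97678.
Stage 2 (into S): u = (0.97678+0.782)/(1+0.97678×0.782) = 0.99713, so the speed is 0.9971c.

0.9971c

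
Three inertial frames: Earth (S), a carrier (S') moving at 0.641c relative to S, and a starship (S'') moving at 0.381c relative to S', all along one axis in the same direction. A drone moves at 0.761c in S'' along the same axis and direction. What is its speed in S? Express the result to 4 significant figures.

Compose velocities in two stages. Stage 1 (into S'): u₁ = (0.761+0.381)/(1+0.761×0.381) = 0.88531.
Stage 2 (into S): u = (0.88531+0.641)/(1+0.88531×0.641) = 0.97373, so the speed is 0.9737c.

0.9737c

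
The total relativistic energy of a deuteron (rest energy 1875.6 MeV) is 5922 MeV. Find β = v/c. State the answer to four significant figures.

γ = E/(mc²) = 5922/1875.6 = 3.1574.
β = √(1 − 1/γ²) = √(1 − 0.100309) = √0.899691 = 0.9485.

0.9485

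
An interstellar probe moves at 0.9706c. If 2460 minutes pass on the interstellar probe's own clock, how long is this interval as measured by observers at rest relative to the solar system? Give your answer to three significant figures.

With β = 0.9706, γ = 1/√(1 − 0.9706²) = 1/√0.05793564 = 4.1546.
The onboard clock measures proper time, so the interval in the rest frame of the solar system is dilated: Δt = γ·Δτ = 4.1546 × 2460 minutes = 10200 minutes.

10200 minutes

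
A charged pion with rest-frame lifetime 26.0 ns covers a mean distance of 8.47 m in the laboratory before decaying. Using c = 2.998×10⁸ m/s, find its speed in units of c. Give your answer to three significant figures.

0.736c

Let x = d/(cτ) = 8.470 m / (2.998×10⁸ m/s × 2.600×10^-8 s) = 1.0866. Since d = βγcτ, x = βγ = β/√(1−β²).
Solving: β² = x²/(1+x²) = 1.1807/2.1807 = 0.541432, so β = 0.736.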